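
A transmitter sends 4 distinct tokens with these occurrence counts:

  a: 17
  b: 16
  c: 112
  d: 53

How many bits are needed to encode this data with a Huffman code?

Build the Huffman tree bottom-up:
b(16) + a(17) → 33
33 + d(53) → 86
86 + c(112) → 198
Each symbol's bit-cost is frequency × depth; summing gives 317 bits (equivalently 33 + 86 + 198).

317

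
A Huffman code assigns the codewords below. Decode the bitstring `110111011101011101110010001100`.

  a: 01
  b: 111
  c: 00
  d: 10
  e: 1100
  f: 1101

fffafedce

Read left to right; each codeword is recognised as soon as it completes (prefix code):
  1101→f | 1101→f | 1101→f | 01→a | 1101→f | 1100→e | 10→d | 00→c | 1100→e
Decoded message: fffafedce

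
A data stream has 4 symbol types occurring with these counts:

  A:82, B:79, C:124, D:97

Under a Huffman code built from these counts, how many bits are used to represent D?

Huffman merges, smallest pair first:
merge B(79) and A(82): 161
merge D(97) and C(124): 221
merge 161 and 221: 382
The subtree containing D is merged 2 times, so code length = 2.

2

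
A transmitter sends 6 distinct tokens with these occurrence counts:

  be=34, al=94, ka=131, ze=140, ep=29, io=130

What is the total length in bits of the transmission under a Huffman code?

1336

Build the Huffman tree bottom-up:
ep(29) + be(34) → 63
63 + al(94) → 157
io(130) + ka(131) → 261
ze(140) + 157 → 297
261 + 297 → 558
Each symbol's bit-cost is frequency × depth; summing gives 1336 bits (equivalently 63 + 157 + 261 + 297 + 558).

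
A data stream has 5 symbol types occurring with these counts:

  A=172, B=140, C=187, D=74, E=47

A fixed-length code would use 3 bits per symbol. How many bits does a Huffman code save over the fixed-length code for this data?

Fixed-length: 3 bits × 620 symbols = 1860 bits.
Huffman merges:
combine E(47), D(74) → 121
combine 121, B(140) → 261
combine A(172), C(187) → 359
combine 261, 359 → 620
Huffman total = 121 + 261 + 359 + 620 = 1361 bits.
Saving = 1860 − 1361 = 499 bits.

499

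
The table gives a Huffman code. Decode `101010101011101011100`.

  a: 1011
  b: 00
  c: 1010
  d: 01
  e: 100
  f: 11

ccacfe

Read left to right; each codeword is recognised as soon as it completes (prefix code):
  1010→c | 1010→c | 1011→a | 1010→c | 11→f | 100→e
Decoded message: ccacfe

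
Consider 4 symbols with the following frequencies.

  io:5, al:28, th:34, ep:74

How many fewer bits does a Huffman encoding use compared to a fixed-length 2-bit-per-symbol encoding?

41

Fixed-length: 2 bits × 141 symbols = 282 bits.
Huffman merges:
io(5) + al(28) → 33
33 + th(34) → 67
67 + ep(74) → 141
Huffman total = 33 + 67 + 141 = 241 bits.
Saving = 282 − 241 = 41 bits.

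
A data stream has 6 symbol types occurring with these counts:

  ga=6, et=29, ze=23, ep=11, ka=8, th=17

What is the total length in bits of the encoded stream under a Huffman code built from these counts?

Greedily combine the two least-frequent nodes:
merge ga(6) and ka(8): 14
merge ep(11) and 14: 25
merge th(17) and ze(23): 40
merge 25 and et(29): 54
merge 40 and 54: 94
Each symbol's bit-cost is frequency × depth; summing gives 227 bits (equivalently 14 + 25 + 40 + 54 + 94).

227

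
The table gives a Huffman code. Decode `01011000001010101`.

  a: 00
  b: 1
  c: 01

ccbaacccc

Read left to right; each codeword is recognised as soon as it completes (prefix code):
  01→c | 01→c | 1→b | 00→a | 00→a | 01→c | 01→c | 01→c | 01→c
Decoded message: ccbaacccc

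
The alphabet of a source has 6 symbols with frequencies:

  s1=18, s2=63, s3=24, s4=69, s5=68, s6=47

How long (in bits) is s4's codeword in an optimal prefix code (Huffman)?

2

Build the tree from the bottom:
combine s1(18), s3(24) → 42
combine 42, s6(47) → 89
combine s2(63), s5(68) → 131
combine s4(69), 89 → 158
combine 131, 158 → 289
s4 sits 2 levels below the root, so its codeword is 2 bits.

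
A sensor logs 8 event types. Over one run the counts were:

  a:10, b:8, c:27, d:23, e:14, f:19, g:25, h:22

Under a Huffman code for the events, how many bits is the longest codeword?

Merge the two lowest-weight nodes at each step:
combine b(8), a(10) → 18
combine e(14), 18 → 32
combine f(19), h(22) → 41
combine d(23), g(25) → 48
combine c(27), 32 → 59
combine 41, 48 → 89
combine 59, 89 → 148
Maximum depth reached is 4.

4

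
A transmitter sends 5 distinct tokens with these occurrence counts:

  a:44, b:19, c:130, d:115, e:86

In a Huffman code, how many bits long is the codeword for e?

Build the tree from the bottom:
b(19) + a(44) → 63
63 + e(86) → 149
d(115) + c(130) → 245
149 + 245 → 394
The subtree containing e is merged 2 times, so code length = 2.

2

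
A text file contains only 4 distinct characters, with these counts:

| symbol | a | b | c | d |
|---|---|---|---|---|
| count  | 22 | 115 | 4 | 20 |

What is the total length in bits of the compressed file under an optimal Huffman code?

231

Merge the two smallest weights repeatedly:
combine c(4), d(20) → 24
combine a(22), 24 → 46
combine 46, b(115) → 161
The encoded length is the sum of every internal node's weight: 24 + 46 + 161 = 231 bits.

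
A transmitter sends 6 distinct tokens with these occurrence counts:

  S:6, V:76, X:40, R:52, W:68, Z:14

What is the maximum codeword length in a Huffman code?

Merge the two lowest-weight nodes at each step:
merge S(6) and Z(14): 20
merge 20 and X(40): 60
merge R(52) and 60: 112
merge W(68) and V(76): 144
merge 112 and 144: 256
The first pair merged (S, Z) ends up deepest, at depth 4.

4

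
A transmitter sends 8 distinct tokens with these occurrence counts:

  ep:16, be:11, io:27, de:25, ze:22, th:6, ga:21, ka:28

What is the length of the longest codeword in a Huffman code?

Merge the two lowest-weight nodes at each step:
th(6) + be(11) → 17
ep(16) + 17 → 33
ga(21) + ze(22) → 43
de(25) + io(27) → 52
ka(28) + 33 → 61
43 + 52 → 95
61 + 95 → 156
Maximum depth reached is 4.

4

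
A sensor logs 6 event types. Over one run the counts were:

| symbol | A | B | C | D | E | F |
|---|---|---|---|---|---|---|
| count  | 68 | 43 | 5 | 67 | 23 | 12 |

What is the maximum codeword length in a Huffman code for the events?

Merge the two lowest-weight nodes at each step:
merge C(5) and F(12): 17
merge 17 and E(23): 40
merge 40 and B(43): 83
merge D(67) and A(68): 135
merge 83 and 135: 218
The first pair merged (C, F) ends up deepest, at depth 4.

4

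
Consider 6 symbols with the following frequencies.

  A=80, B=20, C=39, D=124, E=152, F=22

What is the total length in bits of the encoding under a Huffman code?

997

Greedily combine the two least-frequent nodes:
merge B(20) and F(22): 42
merge C(39) and 42: 81
merge A(80) and 81: 161
merge D(124) and E(152): 276
merge 161 and 276: 437
The encoded length is the sum of every internal node's weight: 42 + 81 + 161 + 276 + 437 = 997 bits.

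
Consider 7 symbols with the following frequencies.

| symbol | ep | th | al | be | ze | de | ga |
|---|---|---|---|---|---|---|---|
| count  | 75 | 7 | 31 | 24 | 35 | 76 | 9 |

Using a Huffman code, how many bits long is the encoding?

Build the Huffman tree bottom-up:
combine th(7), ga(9) → 16
combine 16, be(24) → 40
combine al(31), ze(35) → 66
combine 40, 66 → 106
combine ep(75), de(76) → 151
combine 106, 151 → 257
The encoded length is the sum of every internal node's weight: 16 + 40 + 66 + 106 + 151 + 257 = 636 bits.

636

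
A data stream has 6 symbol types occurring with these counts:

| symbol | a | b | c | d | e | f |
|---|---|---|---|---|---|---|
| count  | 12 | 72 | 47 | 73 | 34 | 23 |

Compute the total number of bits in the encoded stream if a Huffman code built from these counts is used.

626

Greedily combine the two least-frequent nodes:
combine a(12), f(23) → 35
combine e(34), 35 → 69
combine c(47), 69 → 116
combine b(72), d(73) → 145
combine 116, 145 → 261
Each symbol's bit-cost is frequency × depth; summing gives 626 bits (equivalently 35 + 69 + 116 + 145 + 261).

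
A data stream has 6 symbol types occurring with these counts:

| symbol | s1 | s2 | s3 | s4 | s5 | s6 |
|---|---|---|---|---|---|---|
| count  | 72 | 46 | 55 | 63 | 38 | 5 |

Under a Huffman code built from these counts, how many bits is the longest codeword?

Merge the two lowest-weight nodes at each step:
combine s6(5), s5(38) → 43
combine 43, s2(46) → 89
combine s3(55), s4(63) → 118
combine s1(72), 89 → 161
combine 118, 161 → 279
The rarest symbols sit at the bottom; the longest codeword is 4 bits.

4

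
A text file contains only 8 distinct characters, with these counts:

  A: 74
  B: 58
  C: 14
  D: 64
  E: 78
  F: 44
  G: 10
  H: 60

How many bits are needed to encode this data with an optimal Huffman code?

1146

Merge the two smallest weights repeatedly:
combine G(10), C(14) → 24
combine 24, F(44) → 68
combine B(58), H(60) → 118
combine D(64), 68 → 132
combine A(74), E(78) → 152
combine 118, 132 → 250
combine 152, 250 → 402
Each symbol's bit-cost is frequency × depth; summing gives 1146 bits (equivalently 24 + 68 + 118 + 132 + 152 + 250 + 402).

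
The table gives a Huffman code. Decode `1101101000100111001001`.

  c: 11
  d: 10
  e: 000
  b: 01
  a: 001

cbddaacaa

Read left to right; each codeword is recognised as soon as it completes (prefix code):
  11→c | 01→b | 10→d | 10→d | 001→a | 001→a | 11→c | 001→a | 001→a
Decoded message: cbddaacaa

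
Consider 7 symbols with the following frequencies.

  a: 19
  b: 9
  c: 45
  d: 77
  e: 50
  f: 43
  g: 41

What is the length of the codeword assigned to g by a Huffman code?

3

Build the tree from the bottom:
merge b(9) and a(19): 28
merge 28 and g(41): 69
merge f(43) and c(45): 88
merge e(50) and 69: 119
merge d(77) and 88: 165
merge 119 and 165: 284
The subtree containing g is merged 3 times, so code length = 3.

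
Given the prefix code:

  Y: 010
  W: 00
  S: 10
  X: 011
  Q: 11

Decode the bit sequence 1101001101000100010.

Read left to right; each codeword is recognised as soon as it completes (prefix code):
  11→Q | 010→Y | 011→X | 010→Y | 00→W | 10→S | 00→W | 10→S
Decoded message: QYXYWSWS

QYXYWSWS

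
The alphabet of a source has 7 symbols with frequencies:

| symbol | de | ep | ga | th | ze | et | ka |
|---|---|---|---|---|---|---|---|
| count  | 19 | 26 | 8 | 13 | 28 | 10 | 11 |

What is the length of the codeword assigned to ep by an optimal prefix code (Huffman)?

Repeatedly merge the two smallest:
combine ga(8), et(10) → 18
combine ka(11), th(13) → 24
combine 18, de(19) → 37
combine 24, ep(26) → 50
combine ze(28), 37 → 65
combine 50, 65 → 115
ep sits 2 levels below the root, so its codeword is 2 bits.

2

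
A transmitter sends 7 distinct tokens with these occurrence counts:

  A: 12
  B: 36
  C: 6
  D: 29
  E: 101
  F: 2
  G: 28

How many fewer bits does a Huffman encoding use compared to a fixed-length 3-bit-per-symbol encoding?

174

Fixed-length: 3 bits × 214 symbols = 642 bits.
Huffman merges:
combine F(2), C(6) → 8
combine 8, A(12) → 20
combine 20, G(28) → 48
combine D(29), B(36) → 65
combine 48, 65 → 113
combine E(101), 113 → 214
Huffman total = 8 + 20 + 48 + 65 + 113 + 214 = 468 bits.
Saving = 642 − 468 = 174 bits.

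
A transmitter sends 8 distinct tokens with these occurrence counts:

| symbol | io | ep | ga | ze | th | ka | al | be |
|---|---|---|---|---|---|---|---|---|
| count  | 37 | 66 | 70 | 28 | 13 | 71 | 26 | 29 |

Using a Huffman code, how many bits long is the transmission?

Merge the two smallest weights repeatedly:
merge th(13) and al(26): 39
merge ze(28) and be(29): 57
merge io(37) and 39: 76
merge 57 and ep(66): 123
merge ga(70) and ka(71): 141
merge 76 and 123: 199
merge 141 and 199: 340
The encoded length is the sum of every internal node's weight: 39 + 57 + 76 + 123 + 141 + 199 + 340 = 975 bits.

975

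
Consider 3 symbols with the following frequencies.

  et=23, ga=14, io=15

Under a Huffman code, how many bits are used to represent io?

2

Huffman merges, smallest pair first:
ga(14) + io(15) → 29
et(23) + 29 → 52
io sits 2 levels below the root, so its codeword is 2 bits.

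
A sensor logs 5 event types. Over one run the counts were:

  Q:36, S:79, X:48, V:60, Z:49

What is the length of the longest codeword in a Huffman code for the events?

Merge the two lowest-weight nodes at each step:
merge Q(36) and X(48): 84
merge Z(49) and V(60): 109
merge S(79) and 84: 163
merge 109 and 163: 272
Maximum depth reached is 3.

3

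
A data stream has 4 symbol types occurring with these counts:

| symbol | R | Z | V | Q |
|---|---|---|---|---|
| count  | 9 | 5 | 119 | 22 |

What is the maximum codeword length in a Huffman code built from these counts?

3

Merge the two lowest-weight nodes at each step:
combine Z(5), R(9) → 14
combine 14, Q(22) → 36
combine 36, V(119) → 155
Maximum depth reached is 3.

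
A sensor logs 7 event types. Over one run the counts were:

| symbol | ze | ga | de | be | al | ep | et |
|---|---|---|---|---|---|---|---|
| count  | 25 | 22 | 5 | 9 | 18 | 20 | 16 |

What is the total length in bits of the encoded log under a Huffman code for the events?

312

Merge the two smallest weights repeatedly:
merge de(5) and be(9): 14
merge 14 and et(16): 30
merge al(18) and ep(20): 38
merge ga(22) and ze(25): 47
merge 30 and 38: 68
merge 47 and 68: 115
The encoded length is the sum of every internal node's weight: 14 + 30 + 38 + 47 + 68 + 115 = 312 bits.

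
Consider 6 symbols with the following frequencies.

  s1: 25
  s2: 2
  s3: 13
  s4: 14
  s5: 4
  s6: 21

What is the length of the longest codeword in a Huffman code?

Merge the two lowest-weight nodes at each step:
merge s2(2) and s5(4): 6
merge 6 and s3(13): 19
merge s4(14) and 19: 33
merge s6(21) and s1(25): 46
merge 33 and 46: 79
The rarest symbols sit at the bottom; the longest codeword is 4 bits.

4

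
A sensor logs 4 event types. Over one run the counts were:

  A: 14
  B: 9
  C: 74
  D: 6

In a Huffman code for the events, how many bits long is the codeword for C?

1

Huffman merges, smallest pair first:
merge D(6) and B(9): 15
merge A(14) and 15: 29
merge 29 and C(74): 103
C sits one level below the root: a 1-bit codeword.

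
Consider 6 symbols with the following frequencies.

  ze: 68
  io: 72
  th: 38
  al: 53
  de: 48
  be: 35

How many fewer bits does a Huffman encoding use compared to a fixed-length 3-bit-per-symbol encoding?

140

Fixed-length: 3 bits × 314 symbols = 942 bits.
Huffman merges:
merge be(35) and th(38): 73
merge de(48) and al(53): 101
merge ze(68) and io(72): 140
merge 73 and 101: 174
merge 140 and 174: 314
Huffman total = 73 + 101 + 140 + 174 + 314 = 802 bits.
Saving = 942 − 802 = 140 bits.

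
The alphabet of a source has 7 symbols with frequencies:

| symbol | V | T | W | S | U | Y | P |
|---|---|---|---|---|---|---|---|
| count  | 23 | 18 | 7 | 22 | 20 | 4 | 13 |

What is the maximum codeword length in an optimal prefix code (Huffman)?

Merge the two lowest-weight nodes at each step:
Y(4) + W(7) → 11
11 + P(13) → 24
T(18) + U(20) → 38
S(22) + V(23) → 45
24 + 38 → 62
45 + 62 → 107
The rarest symbols sit at the bottom; the longest codeword is 4 bits.

4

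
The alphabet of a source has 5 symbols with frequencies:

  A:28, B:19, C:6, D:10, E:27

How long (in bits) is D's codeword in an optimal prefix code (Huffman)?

Repeatedly merge the two smallest:
C(6) + D(10) → 16
16 + B(19) → 35
E(27) + A(28) → 55
35 + 55 → 90
D's leaf is at depth 3, giving a 3-bit codeword.

3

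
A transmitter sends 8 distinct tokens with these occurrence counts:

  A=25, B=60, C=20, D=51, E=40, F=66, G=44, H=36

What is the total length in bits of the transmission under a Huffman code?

1005

Build the Huffman tree bottom-up:
combine C(20), A(25) → 45
combine H(36), E(40) → 76
combine G(44), 45 → 89
combine D(51), B(60) → 111
combine F(66), 76 → 142
combine 89, 111 → 200
combine 142, 200 → 342
Each symbol's bit-cost is frequency × depth; summing gives 1005 bits (equivalently 45 + 76 + 89 + 111 + 142 + 200 + 342).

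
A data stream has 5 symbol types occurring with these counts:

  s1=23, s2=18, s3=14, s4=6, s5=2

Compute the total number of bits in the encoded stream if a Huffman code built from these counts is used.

Merge the two smallest weights repeatedly:
s5(2) + s4(6) → 8
8 + s3(14) → 22
s2(18) + 22 → 40
s1(23) + 40 → 63
Total encoded bits = sum of merged weights = 8 + 22 + 40 + 63 = 133.

133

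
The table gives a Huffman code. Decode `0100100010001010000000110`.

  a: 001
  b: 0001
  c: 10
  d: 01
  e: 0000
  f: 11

dabbdebc

Read left to right; each codeword is recognised as soon as it completes (prefix code):
  01→d | 001→a | 0001→b | 0001→b | 01→d | 0000→e | 0001→b | 10→c
Decoded message: dabbdebc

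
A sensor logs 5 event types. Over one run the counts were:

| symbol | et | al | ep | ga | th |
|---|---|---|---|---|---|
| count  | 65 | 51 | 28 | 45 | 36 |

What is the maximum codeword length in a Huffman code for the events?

Merge the two lowest-weight nodes at each step:
merge ep(28) and th(36): 64
merge ga(45) and al(51): 96
merge 64 and et(65): 129
merge 96 and 129: 225
The rarest symbols sit at the bottom; the longest codeword is 3 bits.

3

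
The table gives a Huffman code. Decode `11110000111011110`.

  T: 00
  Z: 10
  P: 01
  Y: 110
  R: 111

Read left to right; each codeword is recognised as soon as it completes (prefix code):
  111→R | 10→Z | 00→T | 01→P | 110→Y | 111→R | 10→Z
Decoded message: RZTPYRZ

RZTPYRZ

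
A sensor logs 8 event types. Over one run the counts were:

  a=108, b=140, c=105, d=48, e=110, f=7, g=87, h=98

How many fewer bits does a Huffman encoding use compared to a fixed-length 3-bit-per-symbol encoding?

Fixed-length: 3 bits × 703 symbols = 2109 bits.
Huffman merges:
f(7) + d(48) → 55
55 + g(87) → 142
h(98) + c(105) → 203
a(108) + e(110) → 218
b(140) + 142 → 282
203 + 218 → 421
282 + 421 → 703
Huffman total = 55 + 142 + 203 + 218 + 282 + 421 + 703 = 2024 bits.
Saving = 2109 − 2024 = 85 bits.

85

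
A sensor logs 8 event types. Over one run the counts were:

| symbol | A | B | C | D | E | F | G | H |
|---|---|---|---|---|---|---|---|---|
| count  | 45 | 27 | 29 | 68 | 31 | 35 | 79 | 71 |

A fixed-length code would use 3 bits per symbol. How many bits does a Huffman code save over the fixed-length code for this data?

28

Fixed-length: 3 bits × 385 symbols = 1155 bits.
Huffman merges:
merge B(27) and C(29): 56
merge E(31) and F(35): 66
merge A(45) and 56: 101
merge 66 and D(68): 134
merge H(71) and G(79): 150
merge 101 and 134: 235
merge 150 and 235: 385
Huffman total = 56 + 66 + 101 + 134 + 150 + 235 + 385 = 1127 bits.
Saving = 1155 − 1127 = 28 bits.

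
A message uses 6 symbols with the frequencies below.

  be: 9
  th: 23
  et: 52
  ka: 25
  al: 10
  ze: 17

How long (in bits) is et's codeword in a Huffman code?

Build the tree from the bottom:
be(9) + al(10) → 19
ze(17) + 19 → 36
th(23) + ka(25) → 48
36 + 48 → 84
et(52) + 84 → 136
et sits one level below the root: a 1-bit codeword.

1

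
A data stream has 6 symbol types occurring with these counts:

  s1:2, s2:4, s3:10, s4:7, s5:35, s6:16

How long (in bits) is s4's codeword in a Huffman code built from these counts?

Build the tree from the bottom:
combine s1(2), s2(4) → 6
combine 6, s4(7) → 13
combine s3(10), 13 → 23
combine s6(16), 23 → 39
combine s5(35), 39 → 74
s4 sits 4 levels below the root, so its codeword is 4 bits.

4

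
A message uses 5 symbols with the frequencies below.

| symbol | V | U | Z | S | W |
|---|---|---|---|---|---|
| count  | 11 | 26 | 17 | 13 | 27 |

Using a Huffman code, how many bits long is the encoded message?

212

Merge the two smallest weights repeatedly:
combine V(11), S(13) → 24
combine Z(17), 24 → 41
combine U(26), W(27) → 53
combine 41, 53 → 94
Total encoded bits = sum of merged weights = 24 + 41 + 53 + 94 = 212.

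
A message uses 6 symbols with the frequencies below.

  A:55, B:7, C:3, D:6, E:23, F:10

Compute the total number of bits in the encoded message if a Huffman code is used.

204

Build the Huffman tree bottom-up:
combine C(3), D(6) → 9
combine B(7), 9 → 16
combine F(10), 16 → 26
combine E(23), 26 → 49
combine 49, A(55) → 104
The encoded length is the sum of every internal node's weight: 9 + 16 + 26 + 49 + 104 = 204 bits.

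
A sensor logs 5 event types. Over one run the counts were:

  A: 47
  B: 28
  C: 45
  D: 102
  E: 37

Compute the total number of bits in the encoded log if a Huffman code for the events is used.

Build the Huffman tree bottom-up:
merge B(28) and E(37): 65
merge C(45) and A(47): 92
merge 65 and 92: 157
merge D(102) and 157: 259
Each symbol's bit-cost is frequency × depth; summing gives 573 bits (equivalently 65 + 92 + 157 + 259).

573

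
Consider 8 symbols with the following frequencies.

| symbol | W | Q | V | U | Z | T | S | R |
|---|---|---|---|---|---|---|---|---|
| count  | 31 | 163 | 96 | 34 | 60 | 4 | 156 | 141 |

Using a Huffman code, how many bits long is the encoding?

1828

Merge the two smallest weights repeatedly:
merge T(4) and W(31): 35
merge U(34) and 35: 69
merge Z(60) and 69: 129
merge V(96) and 129: 225
merge R(141) and S(156): 297
merge Q(163) and 225: 388
merge 297 and 388: 685
The encoded length is the sum of every internal node's weight: 35 + 69 + 129 + 225 + 297 + 388 + 685 = 1828 bits.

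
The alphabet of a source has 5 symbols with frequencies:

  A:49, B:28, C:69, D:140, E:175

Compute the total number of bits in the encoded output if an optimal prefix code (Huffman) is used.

Merge the two smallest weights repeatedly:
combine B(28), A(49) → 77
combine C(69), 77 → 146
combine D(140), 146 → 286
combine E(175), 286 → 461
The encoded length is the sum of every internal node's weight: 77 + 146 + 286 + 461 = 970 bits.

970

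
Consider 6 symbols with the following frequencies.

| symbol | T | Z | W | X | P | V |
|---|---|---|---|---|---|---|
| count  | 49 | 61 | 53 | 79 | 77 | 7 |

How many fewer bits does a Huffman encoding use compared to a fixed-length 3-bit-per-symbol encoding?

Fixed-length: 3 bits × 326 symbols = 978 bits.
Huffman merges:
merge V(7) and T(49): 56
merge W(53) and 56: 109
merge Z(61) and P(77): 138
merge X(79) and 109: 188
merge 138 and 188: 326
Huffman total = 56 + 109 + 138 + 188 + 326 = 817 bits.
Saving = 978 − 817 = 161 bits.

161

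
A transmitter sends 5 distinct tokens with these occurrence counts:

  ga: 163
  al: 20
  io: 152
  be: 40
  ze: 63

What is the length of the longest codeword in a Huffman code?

4

Merge the two lowest-weight nodes at each step:
al(20) + be(40) → 60
60 + ze(63) → 123
123 + io(152) → 275
ga(163) + 275 → 438
The rarest symbols sit at the bottom; the longest codeword is 4 bits.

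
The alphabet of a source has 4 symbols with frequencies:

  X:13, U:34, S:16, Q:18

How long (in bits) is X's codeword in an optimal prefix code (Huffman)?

Repeatedly merge the two smallest:
X(13) + S(16) → 29
Q(18) + 29 → 47
U(34) + 47 → 81
X sits 3 levels below the root, so its codeword is 3 bits.

3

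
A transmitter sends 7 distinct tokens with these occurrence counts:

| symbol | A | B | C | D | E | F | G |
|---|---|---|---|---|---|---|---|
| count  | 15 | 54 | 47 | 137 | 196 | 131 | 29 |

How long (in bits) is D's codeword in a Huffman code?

2

Repeatedly merge the two smallest:
combine A(15), G(29) → 44
combine 44, C(47) → 91
combine B(54), 91 → 145
combine F(131), D(137) → 268
combine 145, E(196) → 341
combine 268, 341 → 609
The subtree containing D is merged 2 times, so code length = 2.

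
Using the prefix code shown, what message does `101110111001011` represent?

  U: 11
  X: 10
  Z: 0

Read left to right; each codeword is recognised as soon as it completes (prefix code):
  10→X | 11→U | 10→X | 11→U | 10→X | 0→Z | 10→X | 11→U
Decoded message: XUXUXZXU

XUXUXZXU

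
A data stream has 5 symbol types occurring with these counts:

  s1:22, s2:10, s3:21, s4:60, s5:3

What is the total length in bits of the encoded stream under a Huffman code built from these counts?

Greedily combine the two least-frequent nodes:
s5(3) + s2(10) → 13
13 + s3(21) → 34
s1(22) + 34 → 56
56 + s4(60) → 116
Total encoded bits = sum of merged weights = 13 + 34 + 56 + 116 = 219.

219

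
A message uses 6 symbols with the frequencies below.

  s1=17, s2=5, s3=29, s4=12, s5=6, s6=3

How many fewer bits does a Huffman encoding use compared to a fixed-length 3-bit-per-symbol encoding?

53

Fixed-length: 3 bits × 72 symbols = 216 bits.
Huffman merges:
merge s6(3) and s2(5): 8
merge s5(6) and 8: 14
merge s4(12) and 14: 26
merge s1(17) and 26: 43
merge s3(29) and 43: 72
Huffman total = 8 + 14 + 26 + 43 + 72 = 163 bits.
Saving = 216 − 163 = 53 bits.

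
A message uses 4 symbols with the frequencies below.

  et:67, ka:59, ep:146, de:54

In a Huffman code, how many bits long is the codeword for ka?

Repeatedly merge the two smallest:
merge de(54) and ka(59): 113
merge et(67) and 113: 180
merge ep(146) and 180: 326
ka's leaf is at depth 3, giving a 3-bit codeword.

3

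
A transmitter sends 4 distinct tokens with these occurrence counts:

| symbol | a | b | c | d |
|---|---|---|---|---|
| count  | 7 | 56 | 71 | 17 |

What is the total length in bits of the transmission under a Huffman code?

255

Build the Huffman tree bottom-up:
combine a(7), d(17) → 24
combine 24, b(56) → 80
combine c(71), 80 → 151
Total encoded bits = sum of merged weights = 24 + 80 + 151 = 255.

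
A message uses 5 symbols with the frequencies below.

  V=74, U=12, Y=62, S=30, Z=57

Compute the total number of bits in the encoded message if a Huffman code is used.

Build the Huffman tree bottom-up:
combine U(12), S(30) → 42
combine 42, Z(57) → 99
combine Y(62), V(74) → 136
combine 99, 136 → 235
Total encoded bits = sum of merged weights = 42 + 99 + 136 + 235 = 512.

512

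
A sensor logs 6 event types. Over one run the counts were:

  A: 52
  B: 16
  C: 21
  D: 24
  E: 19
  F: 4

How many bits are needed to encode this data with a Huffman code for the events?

324

Greedily combine the two least-frequent nodes:
F(4) + B(16) → 20
E(19) + 20 → 39
C(21) + D(24) → 45
39 + 45 → 84
A(52) + 84 → 136
Total encoded bits = sum of merged weights = 20 + 39 + 45 + 84 + 136 = 324.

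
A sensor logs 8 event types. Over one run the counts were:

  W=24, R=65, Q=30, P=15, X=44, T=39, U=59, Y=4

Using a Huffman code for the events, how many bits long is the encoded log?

778

Build the Huffman tree bottom-up:
merge Y(4) and P(15): 19
merge 19 and W(24): 43
merge Q(30) and T(39): 69
merge 43 and X(44): 87
merge U(59) and R(65): 124
merge 69 and 87: 156
merge 124 and 156: 280
The encoded length is the sum of every internal node's weight: 19 + 43 + 69 + 87 + 124 + 156 + 280 = 778 bits.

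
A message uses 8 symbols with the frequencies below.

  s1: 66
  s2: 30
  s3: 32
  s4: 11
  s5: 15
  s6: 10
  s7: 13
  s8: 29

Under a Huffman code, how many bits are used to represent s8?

Repeatedly merge the two smallest:
combine s6(10), s4(11) → 21
combine s7(13), s5(15) → 28
combine 21, 28 → 49
combine s8(29), s2(30) → 59
combine s3(32), 49 → 81
combine 59, s1(66) → 125
combine 81, 125 → 206
s8's leaf is at depth 3, giving a 3-bit codeword.

3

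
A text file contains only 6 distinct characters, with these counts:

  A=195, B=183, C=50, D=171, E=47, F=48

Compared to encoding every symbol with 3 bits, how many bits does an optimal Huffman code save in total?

454

Fixed-length: 3 bits × 694 symbols = 2082 bits.
Huffman merges:
E(47) + F(48) → 95
C(50) + 95 → 145
145 + D(171) → 316
B(183) + A(195) → 378
316 + 378 → 694
Huffman total = 95 + 145 + 316 + 378 + 694 = 1628 bits.
Saving = 2082 − 1628 = 454 bits.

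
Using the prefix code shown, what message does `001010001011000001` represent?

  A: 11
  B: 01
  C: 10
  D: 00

Read left to right; each codeword is recognised as soon as it completes (prefix code):
  00→D | 10→C | 10→C | 00→D | 10→C | 11→A | 00→D | 00→D | 01→B
Decoded message: DCCDCADDB

DCCDCADDB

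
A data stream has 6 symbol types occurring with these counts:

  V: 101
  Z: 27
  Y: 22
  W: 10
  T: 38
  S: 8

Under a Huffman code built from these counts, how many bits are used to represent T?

3

Huffman merges, smallest pair first:
S(8) + W(10) → 18
18 + Y(22) → 40
Z(27) + T(38) → 65
40 + 65 → 105
V(101) + 105 → 206
T's leaf is at depth 3, giving a 3-bit codeword.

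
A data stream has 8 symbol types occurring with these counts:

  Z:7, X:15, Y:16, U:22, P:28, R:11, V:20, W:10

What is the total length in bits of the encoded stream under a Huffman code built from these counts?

376

Build the Huffman tree bottom-up:
Z(7) + W(10) → 17
R(11) + X(15) → 26
Y(16) + 17 → 33
V(20) + U(22) → 42
26 + P(28) → 54
33 + 42 → 75
54 + 75 → 129
The encoded length is the sum of every internal node's weight: 17 + 26 + 33 + 42 + 54 + 75 + 129 = 376 bits.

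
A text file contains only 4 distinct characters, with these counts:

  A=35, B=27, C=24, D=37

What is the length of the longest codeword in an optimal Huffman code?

2

Merge the two lowest-weight nodes at each step:
C(24) + B(27) → 51
A(35) + D(37) → 72
51 + 72 → 123
The rarest symbols sit at the bottom; the longest codeword is 2 bits.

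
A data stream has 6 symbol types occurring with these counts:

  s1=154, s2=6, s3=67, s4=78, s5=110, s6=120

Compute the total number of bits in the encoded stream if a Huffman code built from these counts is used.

1294

Greedily combine the two least-frequent nodes:
merge s2(6) and s3(67): 73
merge 73 and s4(78): 151
merge s5(110) and s6(120): 230
merge 151 and s1(154): 305
merge 230 and 305: 535
Total encoded bits = sum of merged weights = 73 + 151 + 230 + 305 + 535 = 1294.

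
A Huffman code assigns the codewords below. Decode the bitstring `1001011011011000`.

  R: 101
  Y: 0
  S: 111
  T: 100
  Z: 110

TRRRTY

Read left to right; each codeword is recognised as soon as it completes (prefix code):
  100→T | 101→R | 101→R | 101→R | 100→T | 0→Y
Decoded message: TRRRTY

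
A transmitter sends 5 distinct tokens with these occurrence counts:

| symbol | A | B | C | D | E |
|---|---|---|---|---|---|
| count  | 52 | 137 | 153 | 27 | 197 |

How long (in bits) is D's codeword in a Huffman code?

Build the tree from the bottom:
merge D(27) and A(52): 79
merge 79 and B(137): 216
merge C(153) and E(197): 350
merge 216 and 350: 566
The subtree containing D is merged 3 times, so code length = 3.

3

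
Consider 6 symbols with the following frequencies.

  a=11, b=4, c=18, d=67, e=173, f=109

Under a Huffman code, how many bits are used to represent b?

5

Repeatedly merge the two smallest:
combine b(4), a(11) → 15
combine 15, c(18) → 33
combine 33, d(67) → 100
combine 100, f(109) → 209
combine e(173), 209 → 382
b's leaf is at depth 5, giving a 5-bit codeword.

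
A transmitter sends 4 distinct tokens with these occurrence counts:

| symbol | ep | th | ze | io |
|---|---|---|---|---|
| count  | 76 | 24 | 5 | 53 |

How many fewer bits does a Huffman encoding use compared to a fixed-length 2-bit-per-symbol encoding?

Fixed-length: 2 bits × 158 symbols = 316 bits.
Huffman merges:
combine ze(5), th(24) → 29
combine 29, io(53) → 82
combine ep(76), 82 → 158
Huffman total = 29 + 82 + 158 = 269 bits.
Saving = 316 − 269 = 47 bits.

47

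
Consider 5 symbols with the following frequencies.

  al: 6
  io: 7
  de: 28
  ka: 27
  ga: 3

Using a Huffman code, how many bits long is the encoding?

139

Greedily combine the two least-frequent nodes:
ga(3) + al(6) → 9
io(7) + 9 → 16
16 + ka(27) → 43
de(28) + 43 → 71
Total encoded bits = sum of merged weights = 9 + 16 + 43 + 71 = 139.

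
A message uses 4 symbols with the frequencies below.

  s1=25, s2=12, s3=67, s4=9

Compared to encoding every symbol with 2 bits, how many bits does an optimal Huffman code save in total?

Fixed-length: 2 bits × 113 symbols = 226 bits.
Huffman merges:
s4(9) + s2(12) → 21
21 + s1(25) → 46
46 + s3(67) → 113
Huffman total = 21 + 46 + 113 = 180 bits.
Saving = 226 − 180 = 46 bits.

46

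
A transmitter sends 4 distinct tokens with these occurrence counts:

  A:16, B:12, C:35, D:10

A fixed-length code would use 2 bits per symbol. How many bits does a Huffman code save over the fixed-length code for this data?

13

Fixed-length: 2 bits × 73 symbols = 146 bits.
Huffman merges:
D(10) + B(12) → 22
A(16) + 22 → 38
C(35) + 38 → 73
Huffman total = 22 + 38 + 73 = 133 bits.
Saving = 146 − 133 = 13 bits.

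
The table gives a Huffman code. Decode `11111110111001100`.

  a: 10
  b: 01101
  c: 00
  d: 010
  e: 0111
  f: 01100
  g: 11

Read left to right; each codeword is recognised as soon as it completes (prefix code):
  11→g | 11→g | 11→g | 10→a | 11→g | 10→a | 01100→f
Decoded message: gggagaf

gggagaf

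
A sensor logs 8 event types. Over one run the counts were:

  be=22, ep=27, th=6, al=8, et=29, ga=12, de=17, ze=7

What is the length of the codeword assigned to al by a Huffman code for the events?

4

Build the tree from the bottom:
th(6) + ze(7) → 13
al(8) + ga(12) → 20
13 + de(17) → 30
20 + be(22) → 42
ep(27) + et(29) → 56
30 + 42 → 72
56 + 72 → 128
al sits 4 levels below the root, so its codeword is 4 bits.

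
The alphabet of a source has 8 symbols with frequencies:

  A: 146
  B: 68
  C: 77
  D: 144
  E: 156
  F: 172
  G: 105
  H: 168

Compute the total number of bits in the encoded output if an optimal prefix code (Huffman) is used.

Build the Huffman tree bottom-up:
merge B(68) and C(77): 145
merge G(105) and D(144): 249
merge 145 and A(146): 291
merge E(156) and H(168): 324
merge F(172) and 249: 421
merge 291 and 324: 615
merge 421 and 615: 1036
Total encoded bits = sum of merged weights = 145 + 249 + 291 + 324 + 421 + 615 + 1036 = 3081.

3081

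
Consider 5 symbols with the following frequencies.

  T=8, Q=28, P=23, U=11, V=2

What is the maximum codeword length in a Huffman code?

Merge the two lowest-weight nodes at each step:
merge V(2) and T(8): 10
merge 10 and U(11): 21
merge 21 and P(23): 44
merge Q(28) and 44: 72
Maximum depth reached is 4.

4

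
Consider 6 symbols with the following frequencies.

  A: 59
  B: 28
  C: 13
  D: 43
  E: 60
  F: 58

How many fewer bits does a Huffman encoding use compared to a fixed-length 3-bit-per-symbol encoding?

136

Fixed-length: 3 bits × 261 symbols = 783 bits.
Huffman merges:
combine C(13), B(28) → 41
combine 41, D(43) → 84
combine F(58), A(59) → 117
combine E(60), 84 → 144
combine 117, 144 → 261
Huffman total = 41 + 84 + 117 + 144 + 261 = 647 bits.
Saving = 783 − 647 = 136 bits.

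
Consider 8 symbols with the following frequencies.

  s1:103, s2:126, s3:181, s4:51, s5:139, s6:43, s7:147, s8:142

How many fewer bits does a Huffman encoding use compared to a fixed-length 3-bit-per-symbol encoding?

87

Fixed-length: 3 bits × 932 symbols = 2796 bits.
Huffman merges:
s6(43) + s4(51) → 94
94 + s1(103) → 197
s2(126) + s5(139) → 265
s8(142) + s7(147) → 289
s3(181) + 197 → 378
265 + 289 → 554
378 + 554 → 932
Huffman total = 94 + 197 + 265 + 289 + 378 + 554 + 932 = 2709 bits.
Saving = 2796 − 2709 = 87 bits.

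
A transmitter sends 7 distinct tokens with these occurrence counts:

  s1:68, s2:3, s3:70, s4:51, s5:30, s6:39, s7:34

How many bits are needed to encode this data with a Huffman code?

780

Greedily combine the two least-frequent nodes:
merge s2(3) and s5(30): 33
merge 33 and s7(34): 67
merge s6(39) and s4(51): 90
merge 67 and s1(68): 135
merge s3(70) and 90: 160
merge 135 and 160: 295
The encoded length is the sum of every internal node's weight: 33 + 67 + 90 + 135 + 160 + 295 = 780 bits.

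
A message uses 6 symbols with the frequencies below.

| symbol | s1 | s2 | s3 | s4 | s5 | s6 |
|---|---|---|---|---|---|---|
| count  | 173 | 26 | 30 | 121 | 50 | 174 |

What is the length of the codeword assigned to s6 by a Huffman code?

Huffman merges, smallest pair first:
combine s2(26), s3(30) → 56
combine s5(50), 56 → 106
combine 106, s4(121) → 227
combine s1(173), s6(174) → 347
combine 227, 347 → 574
s6's leaf is at depth 2, giving a 2-bit codeword.

2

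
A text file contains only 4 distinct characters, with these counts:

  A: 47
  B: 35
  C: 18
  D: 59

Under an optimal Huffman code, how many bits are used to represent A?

Repeatedly merge the two smallest:
combine C(18), B(35) → 53
combine A(47), 53 → 100
combine D(59), 100 → 159
The subtree containing A is merged 2 times, so code length = 2.

2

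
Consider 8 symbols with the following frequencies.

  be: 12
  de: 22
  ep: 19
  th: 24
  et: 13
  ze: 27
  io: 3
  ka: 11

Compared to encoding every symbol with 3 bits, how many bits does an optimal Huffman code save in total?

Fixed-length: 3 bits × 131 symbols = 393 bits.
Huffman merges:
combine io(3), ka(11) → 14
combine be(12), et(13) → 25
combine 14, ep(19) → 33
combine de(22), th(24) → 46
combine 25, ze(27) → 52
combine 33, 46 → 79
combine 52, 79 → 131
Huffman total = 14 + 25 + 33 + 46 + 52 + 79 + 131 = 380 bits.
Saving = 393 − 380 = 13 bits.

13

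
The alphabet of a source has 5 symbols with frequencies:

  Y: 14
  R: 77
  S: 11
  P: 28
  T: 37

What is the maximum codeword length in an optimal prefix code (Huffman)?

4

Merge the two lowest-weight nodes at each step:
merge S(11) and Y(14): 25
merge 25 and P(28): 53
merge T(37) and 53: 90
merge R(77) and 90: 167
The first pair merged (S, Y) ends up deepest, at depth 4.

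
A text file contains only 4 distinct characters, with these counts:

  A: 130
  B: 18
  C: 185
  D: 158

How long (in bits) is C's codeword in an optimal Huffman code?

1

Repeatedly merge the two smallest:
combine B(18), A(130) → 148
combine 148, D(158) → 306
combine C(185), 306 → 491
C is a child of the root — depth 1, so its codeword is a single bit.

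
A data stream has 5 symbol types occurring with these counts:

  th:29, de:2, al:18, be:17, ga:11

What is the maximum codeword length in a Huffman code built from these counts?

3

Merge the two lowest-weight nodes at each step:
de(2) + ga(11) → 13
13 + be(17) → 30
al(18) + th(29) → 47
30 + 47 → 77
Maximum depth reached is 3.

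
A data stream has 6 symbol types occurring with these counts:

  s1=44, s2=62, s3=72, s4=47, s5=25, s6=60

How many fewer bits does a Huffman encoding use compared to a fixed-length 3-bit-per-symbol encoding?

Fixed-length: 3 bits × 310 symbols = 930 bits.
Huffman merges:
combine s5(25), s1(44) → 69
combine s4(47), s6(60) → 107
combine s2(62), 69 → 131
combine s3(72), 107 → 179
combine 131, 179 → 310
Huffman total = 69 + 107 + 131 + 179 + 310 = 796 bits.
Saving = 930 − 796 = 134 bits.

134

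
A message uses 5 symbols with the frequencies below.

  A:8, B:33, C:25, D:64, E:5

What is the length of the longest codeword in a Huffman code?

4

Merge the two lowest-weight nodes at each step:
merge E(5) and A(8): 13
merge 13 and C(25): 38
merge B(33) and 38: 71
merge D(64) and 71: 135
The rarest symbols sit at the bottom; the longest codeword is 4 bits.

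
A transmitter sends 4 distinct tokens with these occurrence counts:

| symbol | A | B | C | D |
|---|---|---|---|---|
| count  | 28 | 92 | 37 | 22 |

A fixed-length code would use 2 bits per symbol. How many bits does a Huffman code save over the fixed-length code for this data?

Fixed-length: 2 bits × 179 symbols = 358 bits.
Huffman merges:
merge D(22) and A(28): 50
merge C(37) and 50: 87
merge 87 and B(92): 179
Huffman total = 50 + 87 + 179 = 316 bits.
Saving = 358 − 316 = 42 bits.

42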